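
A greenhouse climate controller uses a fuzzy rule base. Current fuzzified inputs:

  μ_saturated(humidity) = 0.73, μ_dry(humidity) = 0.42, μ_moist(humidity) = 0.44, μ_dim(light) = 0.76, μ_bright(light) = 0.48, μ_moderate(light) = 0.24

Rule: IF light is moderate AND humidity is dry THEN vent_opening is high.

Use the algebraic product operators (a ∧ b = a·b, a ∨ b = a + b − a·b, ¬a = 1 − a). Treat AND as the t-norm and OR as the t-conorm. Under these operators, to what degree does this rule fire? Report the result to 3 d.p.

firing strength: moderate=0.24, dry=0.42; AND[a·b] → w = 0.1008

0.101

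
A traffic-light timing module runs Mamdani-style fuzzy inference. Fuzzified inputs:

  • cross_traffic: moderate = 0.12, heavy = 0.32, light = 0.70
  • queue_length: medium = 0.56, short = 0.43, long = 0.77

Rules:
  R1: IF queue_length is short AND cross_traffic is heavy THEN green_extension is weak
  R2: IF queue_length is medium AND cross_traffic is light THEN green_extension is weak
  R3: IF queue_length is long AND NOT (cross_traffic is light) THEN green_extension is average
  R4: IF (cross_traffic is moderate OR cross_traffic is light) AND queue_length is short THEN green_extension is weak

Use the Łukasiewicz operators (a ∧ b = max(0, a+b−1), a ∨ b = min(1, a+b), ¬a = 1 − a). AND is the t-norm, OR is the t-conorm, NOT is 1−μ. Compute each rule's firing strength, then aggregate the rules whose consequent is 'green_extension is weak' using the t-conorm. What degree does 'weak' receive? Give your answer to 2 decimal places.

R1: short=0.43, heavy=0.32; AND[max(0, a+b−1)] → w = 0.00
R2: medium=0.56, light=0.70; AND[max(0, a+b−1)] → w = 0.26
R3: long=0.77, ¬light=1−0.70=0.30; AND[max(0, a+b−1)] → w = 0.07
R4: (moderate=0.12 OR light=0.70) = 0.82; AND[max(0, a+b−1)] with short=0.43 → w = 0.25
Rules with consequent 'weak': {R1, R2, R4} → strengths 0.00, 0.26, 0.25
Aggregate via t-conorm [min(1, a+b)]: 0.51

0.51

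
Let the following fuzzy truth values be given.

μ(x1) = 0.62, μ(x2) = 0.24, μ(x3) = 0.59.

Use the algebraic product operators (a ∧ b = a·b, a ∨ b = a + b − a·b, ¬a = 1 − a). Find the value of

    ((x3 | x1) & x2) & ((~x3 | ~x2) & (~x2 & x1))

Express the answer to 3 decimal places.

x3 | x1 = a + b − a·b on (0.5900, 0.6200) = 0.8442
(x3 | x1) & x2 = a·b on (0.8442, 0.2400) = 0.2026
~x3 = 1 − 0.5900 = 0.4100
~x2 = 1 − 0.2400 = 0.7600
~x3 | ~x2 = a + b − a·b on (0.4100, 0.7600) = 0.8584
~x2 = 1 − 0.2400 = 0.7600
~x2 & x1 = a·b on (0.7600, 0.6200) = 0.4712
(~x3 | ~x2) & (~x2 & x1) = a·b on (0.8584, 0.4712) = 0.4045
((x3 | x1) & x2) & ((~x3 | ~x2) & (~x2 & x1)) = a·b on (0.2026, 0.4045) = 0.0820

0.082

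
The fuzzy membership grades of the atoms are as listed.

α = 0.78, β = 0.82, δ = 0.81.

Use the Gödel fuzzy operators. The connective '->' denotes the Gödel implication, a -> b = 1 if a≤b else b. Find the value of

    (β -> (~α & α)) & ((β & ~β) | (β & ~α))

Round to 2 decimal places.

0.22

~α = 1 − 0.78 = 0.22
~α & α = min(a, b) on (0.22, 0.78) = 0.22
β -> (~α & α)  [Gödel: 1 if a≤b else b] with a=0.82, b=0.22 → 0.22
~β = 1 − 0.82 = 0.18
β & ~β = min(a, b) on (0.82, 0.18) = 0.18
~α = 1 − 0.78 = 0.22
β & ~α = min(a, b) on (0.82, 0.22) = 0.22
(β & ~β) | (β & ~α) = max(a, b) on (0.18, 0.22) = 0.22
(β -> (~α & α)) & ((β & ~β) | (β & ~α)) = min(a, b) on (0.22, 0.22) = 0.22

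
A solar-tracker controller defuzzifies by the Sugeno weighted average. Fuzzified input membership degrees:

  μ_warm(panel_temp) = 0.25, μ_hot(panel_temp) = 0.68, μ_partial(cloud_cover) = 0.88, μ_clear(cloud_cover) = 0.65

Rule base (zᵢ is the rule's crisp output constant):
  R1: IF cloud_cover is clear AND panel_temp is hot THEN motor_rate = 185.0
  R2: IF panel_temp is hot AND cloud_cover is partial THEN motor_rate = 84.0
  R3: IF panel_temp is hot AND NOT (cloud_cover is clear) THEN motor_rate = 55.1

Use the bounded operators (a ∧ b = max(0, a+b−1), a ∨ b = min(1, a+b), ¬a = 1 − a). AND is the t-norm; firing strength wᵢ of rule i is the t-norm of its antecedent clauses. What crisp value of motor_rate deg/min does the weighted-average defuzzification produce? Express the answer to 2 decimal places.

119.29

R1 (z=185.0): clear=0.65, hot=0.68; AND[max(0, a+b−1)] → w = 0.33
R2 (z=84.0): hot=0.68, partial=0.88; AND[max(0, a+b−1)] → w = 0.56
R3 (z=55.1): hot=0.68, ¬clear=1−0.65=0.35; AND[max(0, a+b−1)] → w = 0.03
Weighted average = (0.33·185.0 + 0.56·84.0 + 0.03·55.1) / (0.33 + 0.56 + 0.03)
  = 109.7430 / 0.9200 = 119.29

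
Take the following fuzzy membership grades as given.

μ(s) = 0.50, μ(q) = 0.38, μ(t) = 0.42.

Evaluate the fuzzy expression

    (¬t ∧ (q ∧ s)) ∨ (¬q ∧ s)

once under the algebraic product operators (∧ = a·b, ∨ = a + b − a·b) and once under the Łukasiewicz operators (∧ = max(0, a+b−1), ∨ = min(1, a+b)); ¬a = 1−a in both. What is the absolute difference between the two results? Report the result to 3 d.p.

0.266

Under algebraic product:
  ¬t = 1 − 0.4200 = 0.5800
  q ∧ s = a·b on (0.3800, 0.5000) = 0.1900
  ¬t ∧ (q ∧ s) = a·b on (0.5800, 0.1900) = 0.1102
  ¬q = 1 − 0.3800 = 0.6200
  ¬q ∧ s = a·b on (0.6200, 0.5000) = 0.3100
  (¬t ∧ (q ∧ s)) ∨ (¬q ∧ s) = a + b − a·b on (0.1102, 0.3100) = 0.3860
  → value = 0.3860
Under Łukasiewicz:
  ¬t = 1 − 0.42 = 0.58
  q ∧ s = max(0, a+b−1) on (0.38, 0.50) = 0.00
  ¬t ∧ (q ∧ s) = max(0, a+b−1) on (0.58, 0.00) = 0.00
  ¬q = 1 − 0.38 = 0.62
  ¬q ∧ s = max(0, a+b−1) on (0.62, 0.50) = 0.12
  (¬t ∧ (q ∧ s)) ∨ (¬q ∧ s) = min(1, a+b) on (0.00, 0.12) = 0.12
  → value = 0.1200
|0.3860 − 0.1200| = 0.266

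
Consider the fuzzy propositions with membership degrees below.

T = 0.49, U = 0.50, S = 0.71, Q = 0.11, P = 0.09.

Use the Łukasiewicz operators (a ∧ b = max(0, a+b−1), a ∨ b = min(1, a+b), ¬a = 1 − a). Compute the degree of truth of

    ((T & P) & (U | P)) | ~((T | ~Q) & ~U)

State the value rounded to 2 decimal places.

T & P = max(0, a+b−1) on (0.49, 0.09) = 0.00
U | P = min(1, a+b) on (0.50, 0.09) = 0.59
(T & P) & (U | P) = max(0, a+b−1) on (0.00, 0.59) = 0.00
~Q = 1 − 0.11 = 0.89
T | ~Q = min(1, a+b) on (0.49, 0.89) = 1.00
~U = 1 − 0.50 = 0.50
(T | ~Q) & ~U = max(0, a+b−1) on (1.00, 0.50) = 0.50
~((T | ~Q) & ~U) = 1 − 0.50 = 0.50
((T & P) & (U | P)) | ~((T | ~Q) & ~U) = min(1, a+b) on (0.00, 0.50) = 0.50

0.50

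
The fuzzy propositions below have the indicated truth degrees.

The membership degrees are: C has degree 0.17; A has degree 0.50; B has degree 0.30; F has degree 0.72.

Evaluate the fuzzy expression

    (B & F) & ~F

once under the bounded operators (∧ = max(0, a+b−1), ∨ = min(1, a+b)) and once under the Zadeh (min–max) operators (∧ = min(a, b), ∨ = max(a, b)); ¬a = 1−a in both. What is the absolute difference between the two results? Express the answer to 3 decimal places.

Under bounded:
  B & F = max(0, a+b−1) on (0.30, 0.72) = 0.02
  ~F = 1 − 0.72 = 0.28
  (B & F) & ~F = max(0, a+b−1) on (0.02, 0.28) = 0.00
  → value = 0.0000
Under Zadeh (min–max):
  B & F = min(a, b) on (0.30, 0.72) = 0.30
  ~F = 1 − 0.72 = 0.28
  (B & F) & ~F = min(a, b) on (0.30, 0.28) = 0.28
  → value = 0.2800
|0.0000 − 0.2800| = 0.280

0.280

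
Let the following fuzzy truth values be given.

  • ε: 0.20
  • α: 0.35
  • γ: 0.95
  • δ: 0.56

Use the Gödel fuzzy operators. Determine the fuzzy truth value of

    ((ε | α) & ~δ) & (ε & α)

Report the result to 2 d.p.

0.20

ε | α = max(a, b) on (0.20, 0.35) = 0.35
~δ = 1 − 0.56 = 0.44
(ε | α) & ~δ = min(a, b) on (0.35, 0.44) = 0.35
ε & α = min(a, b) on (0.20, 0.35) = 0.20
((ε | α) & ~δ) & (ε & α) = min(a, b) on (0.35, 0.20) = 0.20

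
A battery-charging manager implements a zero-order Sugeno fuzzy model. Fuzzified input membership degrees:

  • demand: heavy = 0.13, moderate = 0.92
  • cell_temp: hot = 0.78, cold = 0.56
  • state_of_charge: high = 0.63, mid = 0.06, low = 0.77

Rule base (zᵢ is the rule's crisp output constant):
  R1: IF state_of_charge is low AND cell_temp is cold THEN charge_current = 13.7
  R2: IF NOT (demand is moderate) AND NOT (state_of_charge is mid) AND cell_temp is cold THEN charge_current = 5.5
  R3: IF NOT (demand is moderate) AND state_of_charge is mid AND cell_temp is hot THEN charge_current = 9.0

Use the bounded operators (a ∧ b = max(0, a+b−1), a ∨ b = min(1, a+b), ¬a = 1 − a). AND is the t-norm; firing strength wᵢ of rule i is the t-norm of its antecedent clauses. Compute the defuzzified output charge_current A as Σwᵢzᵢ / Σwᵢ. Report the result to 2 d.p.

R1 (z=13.7): low=0.77, cold=0.56; AND[max(0, a+b−1)] → w = 0.33
R2 (z=5.5): ¬moderate=1−0.92=0.08, ¬mid=1−0.06=0.94, cold=0.56; AND[max(0, a+b−1)] → w = 0.00
R3 (z=9.0): ¬moderate=1−0.92=0.08, mid=0.06, hot=0.78; AND[max(0, a+b−1)] → w = 0.00
Weighted average = (0.33·13.7 + 0.00·5.5 + 0.00·9.0) / (0.33 + 0.00 + 0.00)
  = 4.5210 / 0.3300 = 13.70

13.70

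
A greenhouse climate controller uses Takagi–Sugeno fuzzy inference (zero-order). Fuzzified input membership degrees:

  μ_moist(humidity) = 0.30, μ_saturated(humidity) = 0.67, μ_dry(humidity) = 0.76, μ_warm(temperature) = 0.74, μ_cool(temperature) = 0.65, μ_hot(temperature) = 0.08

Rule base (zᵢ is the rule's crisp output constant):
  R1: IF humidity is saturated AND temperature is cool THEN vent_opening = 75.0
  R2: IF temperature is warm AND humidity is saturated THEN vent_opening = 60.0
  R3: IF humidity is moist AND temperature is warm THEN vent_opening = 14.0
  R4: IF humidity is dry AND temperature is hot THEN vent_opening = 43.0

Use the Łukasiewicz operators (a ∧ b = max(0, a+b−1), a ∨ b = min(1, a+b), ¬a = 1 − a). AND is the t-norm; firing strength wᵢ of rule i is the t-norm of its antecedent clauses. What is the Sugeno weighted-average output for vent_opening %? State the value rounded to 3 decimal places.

R1 (z=75.0): saturated=0.67, cool=0.65; AND[max(0, a+b−1)] → w = 0.32
R2 (z=60.0): warm=0.74, saturated=0.67; AND[max(0, a+b−1)] → w = 0.41
R3 (z=14.0): moist=0.30, warm=0.74; AND[max(0, a+b−1)] → w = 0.04
R4 (z=43.0): dry=0.76, hot=0.08; AND[max(0, a+b−1)] → w = 0.00
Weighted average = (0.32·75.0 + 0.41·60.0 + 0.04·14.0 + 0.00·43.0) / (0.32 + 0.41 + 0.04 + 0.00)
  = 49.1600 / 0.7700 = 63.844

63.844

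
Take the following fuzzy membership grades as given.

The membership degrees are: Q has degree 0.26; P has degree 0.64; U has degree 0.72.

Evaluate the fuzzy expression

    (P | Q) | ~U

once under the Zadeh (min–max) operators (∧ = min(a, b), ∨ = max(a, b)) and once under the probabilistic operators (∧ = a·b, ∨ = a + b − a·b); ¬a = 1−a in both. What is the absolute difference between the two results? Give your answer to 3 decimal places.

0.168

Under Zadeh (min–max):
  P | Q = max(a, b) on (0.64, 0.26) = 0.64
  ~U = 1 − 0.72 = 0.28
  (P | Q) | ~U = max(a, b) on (0.64, 0.28) = 0.64
  → value = 0.6400
Under probabilistic:
  P | Q = a + b − a·b on (0.6400, 0.2600) = 0.7336
  ~U = 1 − 0.7200 = 0.2800
  (P | Q) | ~U = a + b − a·b on (0.7336, 0.2800) = 0.8082
  → value = 0.8082
|0.6400 − 0.8082| = 0.168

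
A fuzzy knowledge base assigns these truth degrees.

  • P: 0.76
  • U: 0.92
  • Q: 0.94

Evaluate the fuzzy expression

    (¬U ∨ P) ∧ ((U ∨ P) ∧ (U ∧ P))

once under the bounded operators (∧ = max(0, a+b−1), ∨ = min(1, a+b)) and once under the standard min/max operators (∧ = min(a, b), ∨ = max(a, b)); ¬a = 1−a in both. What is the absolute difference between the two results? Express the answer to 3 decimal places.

Under bounded:
  ¬U = 1 − 0.92 = 0.08
  ¬U ∨ P = min(1, a+b) on (0.08, 0.76) = 0.84
  U ∨ P = min(1, a+b) on (0.92, 0.76) = 1.00
  U ∧ P = max(0, a+b−1) on (0.92, 0.76) = 0.68
  (U ∨ P) ∧ (U ∧ P) = max(0, a+b−1) on (1.00, 0.68) = 0.68
  (¬U ∨ P) ∧ ((U ∨ P) ∧ (U ∧ P)) = max(0, a+b−1) on (0.84, 0.68) = 0.52
  → value = 0.5200
Under standard min/max:
  ¬U = 1 − 0.92 = 0.08
  ¬U ∨ P = max(a, b) on (0.08, 0.76) = 0.76
  U ∨ P = max(a, b) on (0.92, 0.76) = 0.92
  U ∧ P = min(a, b) on (0.92, 0.76) = 0.76
  (U ∨ P) ∧ (U ∧ P) = min(a, b) on (0.92, 0.76) = 0.76
  (¬U ∨ P) ∧ ((U ∨ P) ∧ (U ∧ P)) = min(a, b) on (0.76, 0.76) = 0.76
  → value = 0.7600
|0.5200 − 0.7600| = 0.240

0.240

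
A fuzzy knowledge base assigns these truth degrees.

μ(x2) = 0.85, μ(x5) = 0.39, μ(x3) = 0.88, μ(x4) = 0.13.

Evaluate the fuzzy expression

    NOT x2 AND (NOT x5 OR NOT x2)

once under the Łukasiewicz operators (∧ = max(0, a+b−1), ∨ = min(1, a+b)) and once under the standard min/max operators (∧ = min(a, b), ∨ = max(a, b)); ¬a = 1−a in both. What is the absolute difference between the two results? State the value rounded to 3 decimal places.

0.150

Under Łukasiewicz:
  NOT x2 = 1 − 0.85 = 0.15
  NOT x5 = 1 − 0.39 = 0.61
  NOT x2 = 1 − 0.85 = 0.15
  NOT x5 OR NOT x2 = min(1, a+b) on (0.61, 0.15) = 0.76
  NOT x2 AND (NOT x5 OR NOT x2) = max(0, a+b−1) on (0.15, 0.76) = 0.00
  → value = 0.0000
Under standard min/max:
  NOT x2 = 1 − 0.85 = 0.15
  NOT x5 = 1 − 0.39 = 0.61
  NOT x2 = 1 − 0.85 = 0.15
  NOT x5 OR NOT x2 = max(a, b) on (0.61, 0.15) = 0.61
  NOT x2 AND (NOT x5 OR NOT x2) = min(a, b) on (0.15, 0.61) = 0.15
  → value = 0.1500
|0.0000 − 0.1500| = 0.150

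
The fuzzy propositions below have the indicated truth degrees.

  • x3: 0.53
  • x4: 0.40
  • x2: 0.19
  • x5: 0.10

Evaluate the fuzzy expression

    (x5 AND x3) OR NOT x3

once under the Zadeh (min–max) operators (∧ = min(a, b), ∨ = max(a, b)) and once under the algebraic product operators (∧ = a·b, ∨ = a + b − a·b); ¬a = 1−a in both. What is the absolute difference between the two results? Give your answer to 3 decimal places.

Under Zadeh (min–max):
  x5 AND x3 = min(a, b) on (0.10, 0.53) = 0.10
  NOT x3 = 1 − 0.53 = 0.47
  (x5 AND x3) OR NOT x3 = max(a, b) on (0.10, 0.47) = 0.47
  → value = 0.4700
Under algebraic product:
  x5 AND x3 = a·b on (0.1000, 0.5300) = 0.0530
  NOT x3 = 1 − 0.5300 = 0.4700
  (x5 AND x3) OR NOT x3 = a + b − a·b on (0.0530, 0.4700) = 0.4981
  → value = 0.4981
|0.4700 − 0.4981| = 0.028

0.028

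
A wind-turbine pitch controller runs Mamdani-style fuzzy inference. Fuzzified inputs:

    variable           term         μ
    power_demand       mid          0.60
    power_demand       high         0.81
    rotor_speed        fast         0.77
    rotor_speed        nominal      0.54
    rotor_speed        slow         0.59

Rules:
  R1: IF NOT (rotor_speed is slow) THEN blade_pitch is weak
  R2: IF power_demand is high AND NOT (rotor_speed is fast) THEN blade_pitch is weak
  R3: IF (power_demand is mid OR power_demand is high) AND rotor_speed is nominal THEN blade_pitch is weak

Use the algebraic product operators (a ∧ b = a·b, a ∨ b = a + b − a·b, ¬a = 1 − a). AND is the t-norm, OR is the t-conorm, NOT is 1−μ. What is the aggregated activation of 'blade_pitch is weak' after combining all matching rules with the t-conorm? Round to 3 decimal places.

R1: ¬slow=1−0.59=0.41 → w = 0.4100
R2: high=0.81, ¬fast=1−0.77=0.23; AND[a·b] → w = 0.1863
R3: (mid=0.60 OR high=0.81) = 0.9240; AND[a·b] with nominal=0.54 → w = 0.4990
Rules with consequent 'weak': {R1, R2, R3} → strengths 0.4100, 0.1863, 0.4990
Aggregate via t-conorm [a + b − a·b]: 0.7595

0.759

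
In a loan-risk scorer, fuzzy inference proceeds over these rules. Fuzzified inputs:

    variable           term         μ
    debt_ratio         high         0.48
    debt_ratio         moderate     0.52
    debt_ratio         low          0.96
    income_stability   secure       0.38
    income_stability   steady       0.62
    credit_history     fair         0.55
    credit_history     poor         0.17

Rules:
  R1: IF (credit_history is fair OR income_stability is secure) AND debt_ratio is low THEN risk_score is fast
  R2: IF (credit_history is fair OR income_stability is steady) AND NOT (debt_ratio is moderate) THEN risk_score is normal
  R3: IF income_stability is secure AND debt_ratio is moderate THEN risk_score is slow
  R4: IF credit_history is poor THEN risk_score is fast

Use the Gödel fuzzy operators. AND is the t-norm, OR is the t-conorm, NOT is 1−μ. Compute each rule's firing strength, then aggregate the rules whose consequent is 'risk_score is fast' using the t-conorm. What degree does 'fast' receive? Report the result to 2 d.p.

R1: (fair=0.55 OR secure=0.38) = 0.55; AND[min(a, b)] with low=0.96 → w = 0.55
R2: (fair=0.55 OR steady=0.62) = 0.62; AND[min(a, b)] with ¬moderate=1−0.52=0.48 → w = 0.48
R3: secure=0.38, moderate=0.52; AND[min(a, b)] → w = 0.38
R4: poor=0.17 → w = 0.17
Rules with consequent 'fast': {R1, R4} → strengths 0.55, 0.17
Aggregate via t-conorm [max(a, b)]: 0.55

0.55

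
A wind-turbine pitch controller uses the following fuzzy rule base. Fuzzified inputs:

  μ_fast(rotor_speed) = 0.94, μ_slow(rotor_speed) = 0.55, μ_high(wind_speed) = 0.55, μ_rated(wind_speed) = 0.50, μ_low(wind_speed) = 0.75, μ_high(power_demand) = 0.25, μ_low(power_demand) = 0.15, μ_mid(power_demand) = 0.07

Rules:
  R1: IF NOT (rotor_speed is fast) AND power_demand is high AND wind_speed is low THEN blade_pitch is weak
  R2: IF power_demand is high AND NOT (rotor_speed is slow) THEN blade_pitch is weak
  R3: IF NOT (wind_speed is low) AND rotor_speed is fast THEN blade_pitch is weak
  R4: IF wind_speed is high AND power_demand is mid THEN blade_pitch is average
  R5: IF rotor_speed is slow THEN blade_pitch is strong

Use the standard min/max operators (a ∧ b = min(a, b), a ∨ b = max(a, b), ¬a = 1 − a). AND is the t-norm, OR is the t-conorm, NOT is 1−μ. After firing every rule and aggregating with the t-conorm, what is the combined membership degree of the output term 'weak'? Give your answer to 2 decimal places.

R1: ¬fast=1−0.94=0.06, high=0.25, low=0.75; AND[min(a, b)] → w = 0.06
R2: high=0.25, ¬slow=1−0.55=0.45; AND[min(a, b)] → w = 0.25
R3: ¬low=1−0.75=0.25, fast=0.94; AND[min(a, b)] → w = 0.25
R4: high=0.55, mid=0.07; AND[min(a, b)] → w = 0.07
R5: slow=0.55 → w = 0.55
Rules with consequent 'weak': {R1, R2, R3} → strengths 0.06, 0.25, 0.25
Aggregate via t-conorm [max(a, b)]: 0.25

0.25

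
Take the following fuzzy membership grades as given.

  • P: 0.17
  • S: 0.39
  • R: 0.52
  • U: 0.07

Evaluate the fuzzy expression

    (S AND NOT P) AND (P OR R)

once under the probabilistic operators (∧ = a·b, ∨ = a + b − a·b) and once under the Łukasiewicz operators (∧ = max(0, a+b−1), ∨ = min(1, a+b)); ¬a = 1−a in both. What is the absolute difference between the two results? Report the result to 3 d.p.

Under probabilistic:
  NOT P = 1 − 0.1700 = 0.8300
  S AND NOT P = a·b on (0.3900, 0.8300) = 0.3237
  P OR R = a + b − a·b on (0.1700, 0.5200) = 0.6016
  (S AND NOT P) AND (P OR R) = a·b on (0.3237, 0.6016) = 0.1947
  → value = 0.1947
Under Łukasiewicz:
  NOT P = 1 − 0.17 = 0.83
  S AND NOT P = max(0, a+b−1) on (0.39, 0.83) = 0.22
  P OR R = min(1, a+b) on (0.17, 0.52) = 0.69
  (S AND NOT P) AND (P OR R) = max(0, a+b−1) on (0.22, 0.69) = 0.00
  → value = 0.0000
|0.1947 − 0.0000| = 0.195

0.195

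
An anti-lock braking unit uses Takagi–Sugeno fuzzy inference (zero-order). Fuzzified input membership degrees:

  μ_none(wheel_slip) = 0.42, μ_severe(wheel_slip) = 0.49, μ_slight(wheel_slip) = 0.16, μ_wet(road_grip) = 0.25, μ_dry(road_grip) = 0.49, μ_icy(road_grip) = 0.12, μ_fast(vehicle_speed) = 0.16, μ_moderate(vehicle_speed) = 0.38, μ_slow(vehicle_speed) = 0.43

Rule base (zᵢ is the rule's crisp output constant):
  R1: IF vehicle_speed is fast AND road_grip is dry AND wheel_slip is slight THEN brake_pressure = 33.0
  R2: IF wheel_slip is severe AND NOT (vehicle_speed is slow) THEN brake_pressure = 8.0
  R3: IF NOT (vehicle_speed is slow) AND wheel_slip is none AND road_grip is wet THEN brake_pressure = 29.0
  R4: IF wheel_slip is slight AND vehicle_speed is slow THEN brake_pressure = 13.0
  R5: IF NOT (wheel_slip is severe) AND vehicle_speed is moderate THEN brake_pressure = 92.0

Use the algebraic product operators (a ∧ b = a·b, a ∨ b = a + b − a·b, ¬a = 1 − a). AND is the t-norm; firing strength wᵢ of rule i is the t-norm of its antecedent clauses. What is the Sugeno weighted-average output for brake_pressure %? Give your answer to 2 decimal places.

37.62

R1 (z=33.0): fast=0.16, dry=0.49, slight=0.16; AND[a·b] → w = 0.0125
R2 (z=8.0): severe=0.49, ¬slow=1−0.43=0.57; AND[a·b] → w = 0.2793
R3 (z=29.0): ¬slow=1−0.43=0.57, none=0.42, wet=0.25; AND[a·b] → w = 0.0599
R4 (z=13.0): slight=0.16, slow=0.43; AND[a·b] → w = 0.0688
R5 (z=92.0): ¬severe=1−0.49=0.51, moderate=0.38; AND[a·b] → w = 0.1938
Weighted average = (0.0125·33.0 + 0.2793·8.0 + 0.0599·29.0 + 0.0688·13.0 + 0.1938·92.0) / (0.0125 + 0.2793 + 0.0599 + 0.0688 + 0.1938)
  = 23.1080 / 0.6143 = 37.62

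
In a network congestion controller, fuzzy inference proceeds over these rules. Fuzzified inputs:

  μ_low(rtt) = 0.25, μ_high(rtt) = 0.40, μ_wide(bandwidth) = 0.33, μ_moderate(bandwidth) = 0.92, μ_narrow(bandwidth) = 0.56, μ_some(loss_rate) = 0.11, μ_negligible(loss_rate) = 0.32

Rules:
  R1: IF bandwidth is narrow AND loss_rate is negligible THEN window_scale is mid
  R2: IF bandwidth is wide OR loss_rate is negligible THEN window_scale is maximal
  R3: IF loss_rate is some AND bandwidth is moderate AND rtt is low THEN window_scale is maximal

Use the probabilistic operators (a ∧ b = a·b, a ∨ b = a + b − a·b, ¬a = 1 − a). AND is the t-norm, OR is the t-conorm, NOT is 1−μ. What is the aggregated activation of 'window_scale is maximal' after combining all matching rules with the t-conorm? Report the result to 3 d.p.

R1: narrow=0.56, negligible=0.32; AND[a·b] → w = 0.1792
R2: wide=0.33, negligible=0.32; OR[a + b − a·b] → w = 0.5444
R3: some=0.11, moderate=0.92, low=0.25; AND[a·b] → w = 0.0253
Rules with consequent 'maximal': {R2, R3} → strengths 0.5444, 0.0253
Aggregate via t-conorm [a + b − a·b]: 0.5559

0.556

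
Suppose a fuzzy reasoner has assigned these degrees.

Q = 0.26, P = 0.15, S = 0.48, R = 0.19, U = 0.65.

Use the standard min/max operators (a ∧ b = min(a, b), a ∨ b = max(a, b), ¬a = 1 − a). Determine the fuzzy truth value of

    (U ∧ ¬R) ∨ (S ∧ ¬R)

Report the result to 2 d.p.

0.65

¬R = 1 − 0.19 = 0.81
U ∧ ¬R = min(a, b) on (0.65, 0.81) = 0.65
¬R = 1 − 0.19 = 0.81
S ∧ ¬R = min(a, b) on (0.48, 0.81) = 0.48
(U ∧ ¬R) ∨ (S ∧ ¬R) = max(a, b) on (0.65, 0.48) = 0.65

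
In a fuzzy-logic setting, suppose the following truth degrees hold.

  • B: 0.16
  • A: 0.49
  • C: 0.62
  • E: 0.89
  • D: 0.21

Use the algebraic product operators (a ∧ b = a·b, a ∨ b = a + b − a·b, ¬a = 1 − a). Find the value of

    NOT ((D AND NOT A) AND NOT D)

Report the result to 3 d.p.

0.915

NOT A = 1 − 0.4900 = 0.5100
D AND NOT A = a·b on (0.2100, 0.5100) = 0.1071
NOT D = 1 − 0.2100 = 0.7900
(D AND NOT A) AND NOT D = a·b on (0.1071, 0.7900) = 0.0846
NOT ((D AND NOT A) AND NOT D) = 1 − 0.0846 = 0.9154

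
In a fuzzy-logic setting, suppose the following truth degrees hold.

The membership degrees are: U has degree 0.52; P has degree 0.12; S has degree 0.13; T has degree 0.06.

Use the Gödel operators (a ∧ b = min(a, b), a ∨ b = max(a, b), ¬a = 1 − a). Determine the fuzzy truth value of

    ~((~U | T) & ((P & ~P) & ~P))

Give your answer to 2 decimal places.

~U = 1 − 0.52 = 0.48
~U | T = max(a, b) on (0.48, 0.06) = 0.48
~P = 1 − 0.12 = 0.88
P & ~P = min(a, b) on (0.12, 0.88) = 0.12
~P = 1 − 0.12 = 0.88
(P & ~P) & ~P = min(a, b) on (0.12, 0.88) = 0.12
(~U | T) & ((P & ~P) & ~P) = min(a, b) on (0.48, 0.12) = 0.12
~((~U | T) & ((P & ~P) & ~P)) = 1 − 0.12 = 0.88

0.88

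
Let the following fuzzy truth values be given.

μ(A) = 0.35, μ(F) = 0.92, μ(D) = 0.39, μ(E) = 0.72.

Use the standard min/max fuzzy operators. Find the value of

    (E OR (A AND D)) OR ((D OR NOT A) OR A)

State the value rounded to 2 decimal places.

A AND D = min(a, b) on (0.35, 0.39) = 0.35
E OR (A AND D) = max(a, b) on (0.72, 0.35) = 0.72
NOT A = 1 − 0.35 = 0.65
D OR NOT A = max(a, b) on (0.39, 0.65) = 0.65
(D OR NOT A) OR A = max(a, b) on (0.65, 0.35) = 0.65
(E OR (A AND D)) OR ((D OR NOT A) OR A) = max(a, b) on (0.72, 0.65) = 0.72

0.72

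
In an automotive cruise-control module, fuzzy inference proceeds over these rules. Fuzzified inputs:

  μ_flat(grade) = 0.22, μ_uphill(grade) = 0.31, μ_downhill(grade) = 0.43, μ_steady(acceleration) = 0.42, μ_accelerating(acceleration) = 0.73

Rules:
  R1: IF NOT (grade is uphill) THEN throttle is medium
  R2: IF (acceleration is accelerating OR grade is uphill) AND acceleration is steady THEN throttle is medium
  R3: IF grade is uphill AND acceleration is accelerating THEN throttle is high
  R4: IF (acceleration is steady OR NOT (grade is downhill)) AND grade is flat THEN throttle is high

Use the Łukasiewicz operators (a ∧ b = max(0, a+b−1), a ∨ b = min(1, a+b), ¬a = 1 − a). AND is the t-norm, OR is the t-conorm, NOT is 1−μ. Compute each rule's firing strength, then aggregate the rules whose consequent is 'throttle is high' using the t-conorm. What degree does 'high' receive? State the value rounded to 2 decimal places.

R1: ¬uphill=1−0.31=0.69 → w = 0.69
R2: (accelerating=0.73 OR uphill=0.31) = 1.00; AND[max(0, a+b−1)] with steady=0.42 → w = 0.42
R3: uphill=0.31, accelerating=0.73; AND[max(0, a+b−1)] → w = 0.04
R4: (steady=0.42 OR ¬downhill=1−0.43=0.57) = 0.99; AND[max(0, a+b−1)] with flat=0.22 → w = 0.21
Rules with consequent 'high': {R3, R4} → strengths 0.04, 0.21
Aggregate via t-conorm [min(1, a+b)]: 0.25

0.25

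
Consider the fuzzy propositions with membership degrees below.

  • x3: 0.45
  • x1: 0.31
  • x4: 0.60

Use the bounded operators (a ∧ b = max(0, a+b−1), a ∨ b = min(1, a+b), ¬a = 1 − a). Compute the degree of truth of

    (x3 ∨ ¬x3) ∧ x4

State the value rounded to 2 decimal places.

¬x3 = 1 − 0.45 = 0.55
x3 ∨ ¬x3 = min(1, a+b) on (0.45, 0.55) = 1.00
(x3 ∨ ¬x3) ∧ x4 = max(0, a+b−1) on (1.00, 0.60) = 0.60

0.60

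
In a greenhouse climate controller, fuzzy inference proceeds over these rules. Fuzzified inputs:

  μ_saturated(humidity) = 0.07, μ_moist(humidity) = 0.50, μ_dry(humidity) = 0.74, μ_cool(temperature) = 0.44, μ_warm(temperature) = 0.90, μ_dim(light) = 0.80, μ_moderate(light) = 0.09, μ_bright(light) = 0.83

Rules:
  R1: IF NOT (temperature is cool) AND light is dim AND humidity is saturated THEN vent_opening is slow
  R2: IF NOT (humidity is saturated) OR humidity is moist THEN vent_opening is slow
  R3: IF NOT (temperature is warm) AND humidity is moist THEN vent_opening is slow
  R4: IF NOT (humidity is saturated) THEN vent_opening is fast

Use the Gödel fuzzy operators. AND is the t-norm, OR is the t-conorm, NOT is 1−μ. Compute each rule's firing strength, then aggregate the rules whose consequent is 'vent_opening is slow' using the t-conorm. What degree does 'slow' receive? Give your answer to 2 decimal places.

R1: ¬cool=1−0.44=0.56, dim=0.80, saturated=0.07; AND[min(a, b)] → w = 0.07
R2: ¬saturated=1−0.07=0.93, moist=0.50; OR[max(a, b)] → w = 0.93
R3: ¬warm=1−0.90=0.10, moist=0.50; AND[min(a, b)] → w = 0.10
R4: ¬saturated=1−0.07=0.93 → w = 0.93
Rules with consequent 'slow': {R1, R2, R3} → strengths 0.07, 0.93, 0.10
Aggregate via t-conorm [max(a, b)]: 0.93

0.93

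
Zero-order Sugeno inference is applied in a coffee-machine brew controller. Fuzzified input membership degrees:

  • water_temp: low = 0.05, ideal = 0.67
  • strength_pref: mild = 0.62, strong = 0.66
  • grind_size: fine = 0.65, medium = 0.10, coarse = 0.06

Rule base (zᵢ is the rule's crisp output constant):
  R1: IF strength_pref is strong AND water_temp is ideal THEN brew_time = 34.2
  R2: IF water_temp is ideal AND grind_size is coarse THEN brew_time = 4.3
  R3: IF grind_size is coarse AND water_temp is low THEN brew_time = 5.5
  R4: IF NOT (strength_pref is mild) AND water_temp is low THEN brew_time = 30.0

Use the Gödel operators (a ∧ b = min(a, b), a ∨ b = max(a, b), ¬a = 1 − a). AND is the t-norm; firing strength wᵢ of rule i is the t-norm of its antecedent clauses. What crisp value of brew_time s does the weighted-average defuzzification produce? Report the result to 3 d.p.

30.006

R1 (z=34.2): strong=0.66, ideal=0.67; AND[min(a, b)] → w = 0.66
R2 (z=4.3): ideal=0.67, coarse=0.06; AND[min(a, b)] → w = 0.06
R3 (z=5.5): coarse=0.06, low=0.05; AND[min(a, b)] → w = 0.05
R4 (z=30.0): ¬mild=1−0.62=0.38, low=0.05; AND[min(a, b)] → w = 0.05
Weighted average = (0.66·34.2 + 0.06·4.3 + 0.05·5.5 + 0.05·30.0) / (0.66 + 0.06 + 0.05 + 0.05)
  = 24.6050 / 0.8200 = 30.006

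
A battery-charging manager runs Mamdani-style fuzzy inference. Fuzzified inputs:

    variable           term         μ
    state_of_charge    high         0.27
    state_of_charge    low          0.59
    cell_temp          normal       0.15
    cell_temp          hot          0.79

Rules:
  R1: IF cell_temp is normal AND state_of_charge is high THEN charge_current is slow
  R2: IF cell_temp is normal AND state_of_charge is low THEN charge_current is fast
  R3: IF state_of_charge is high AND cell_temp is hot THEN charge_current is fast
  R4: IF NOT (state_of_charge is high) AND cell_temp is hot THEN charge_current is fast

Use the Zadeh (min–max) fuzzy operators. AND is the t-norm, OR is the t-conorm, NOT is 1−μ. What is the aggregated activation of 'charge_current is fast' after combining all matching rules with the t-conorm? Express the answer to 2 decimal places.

R1: normal=0.15, high=0.27; AND[min(a, b)] → w = 0.15
R2: normal=0.15, low=0.59; AND[min(a, b)] → w = 0.15
R3: high=0.27, hot=0.79; AND[min(a, b)] → w = 0.27
R4: ¬high=1−0.27=0.73, hot=0.79; AND[min(a, b)] → w = 0.73
Rules with consequent 'fast': {R2, R3, R4} → strengths 0.15, 0.27, 0.73
Aggregate via t-conorm [max(a, b)]: 0.73

0.73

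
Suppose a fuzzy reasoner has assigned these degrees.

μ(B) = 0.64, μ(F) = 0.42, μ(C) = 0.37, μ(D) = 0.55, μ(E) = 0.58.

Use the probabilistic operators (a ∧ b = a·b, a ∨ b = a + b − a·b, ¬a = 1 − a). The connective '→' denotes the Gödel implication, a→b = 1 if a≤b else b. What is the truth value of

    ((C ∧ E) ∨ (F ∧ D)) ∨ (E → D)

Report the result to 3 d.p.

0.728

C ∧ E = a·b on (0.3700, 0.5800) = 0.2146
F ∧ D = a·b on (0.4200, 0.5500) = 0.2310
(C ∧ E) ∨ (F ∧ D) = a + b − a·b on (0.2146, 0.2310) = 0.3960
E → D  [Gödel: 1 if a≤b else b] with a=0.5800, b=0.5500 → 0.5500
((C ∧ E) ∨ (F ∧ D)) ∨ (E → D) = a + b − a·b on (0.3960, 0.5500) = 0.7282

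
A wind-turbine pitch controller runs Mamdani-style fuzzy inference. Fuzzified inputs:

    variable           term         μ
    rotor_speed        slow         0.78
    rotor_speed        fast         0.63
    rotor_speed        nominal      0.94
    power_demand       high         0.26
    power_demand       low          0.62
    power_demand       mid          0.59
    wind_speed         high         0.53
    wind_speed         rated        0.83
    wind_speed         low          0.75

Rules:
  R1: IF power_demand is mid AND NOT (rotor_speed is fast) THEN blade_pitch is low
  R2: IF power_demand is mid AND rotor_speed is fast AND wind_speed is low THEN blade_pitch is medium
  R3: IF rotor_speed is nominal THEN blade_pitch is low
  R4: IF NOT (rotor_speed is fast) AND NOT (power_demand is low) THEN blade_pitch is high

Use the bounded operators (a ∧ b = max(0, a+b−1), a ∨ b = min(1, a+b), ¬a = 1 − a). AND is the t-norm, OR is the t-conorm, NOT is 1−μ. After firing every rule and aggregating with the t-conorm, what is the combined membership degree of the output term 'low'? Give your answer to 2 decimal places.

0.94

R1: mid=0.59, ¬fast=1−0.63=0.37; AND[max(0, a+b−1)] → w = 0.00
R2: mid=0.59, fast=0.63, low=0.75; AND[max(0, a+b−1)] → w = 0.00
R3: nominal=0.94 → w = 0.94
R4: ¬fast=1−0.63=0.37, ¬low=1−0.62=0.38; AND[max(0, a+b−1)] → w = 0.00
Rules with consequent 'low': {R1, R3} → strengths 0.00, 0.94
Aggregate via t-conorm [min(1, a+b)]: 0.94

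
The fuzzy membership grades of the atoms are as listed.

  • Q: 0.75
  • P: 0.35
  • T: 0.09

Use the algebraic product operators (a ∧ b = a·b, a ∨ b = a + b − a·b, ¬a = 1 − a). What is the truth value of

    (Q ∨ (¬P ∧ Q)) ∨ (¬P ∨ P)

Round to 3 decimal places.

¬P = 1 − 0.3500 = 0.6500
¬P ∧ Q = a·b on (0.6500, 0.7500) = 0.4875
Q ∨ (¬P ∧ Q) = a + b − a·b on (0.7500, 0.4875) = 0.8719
¬P = 1 − 0.3500 = 0.6500
¬P ∨ P = a + b − a·b on (0.6500, 0.3500) = 0.7725
(Q ∨ (¬P ∧ Q)) ∨ (¬P ∨ P) = a + b − a·b on (0.8719, 0.7725) = 0.9709

0.971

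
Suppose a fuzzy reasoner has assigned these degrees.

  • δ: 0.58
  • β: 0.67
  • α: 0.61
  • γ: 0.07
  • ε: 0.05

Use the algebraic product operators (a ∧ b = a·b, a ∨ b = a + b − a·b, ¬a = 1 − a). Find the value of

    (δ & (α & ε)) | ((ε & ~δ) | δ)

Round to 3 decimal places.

0.596

α & ε = a·b on (0.6100, 0.0500) = 0.0305
δ & (α & ε) = a·b on (0.5800, 0.0305) = 0.0177
~δ = 1 − 0.5800 = 0.4200
ε & ~δ = a·b on (0.0500, 0.4200) = 0.0210
(ε & ~δ) | δ = a + b − a·b on (0.0210, 0.5800) = 0.5888
(δ & (α & ε)) | ((ε & ~δ) | δ) = a + b − a·b on (0.0177, 0.5888) = 0.5961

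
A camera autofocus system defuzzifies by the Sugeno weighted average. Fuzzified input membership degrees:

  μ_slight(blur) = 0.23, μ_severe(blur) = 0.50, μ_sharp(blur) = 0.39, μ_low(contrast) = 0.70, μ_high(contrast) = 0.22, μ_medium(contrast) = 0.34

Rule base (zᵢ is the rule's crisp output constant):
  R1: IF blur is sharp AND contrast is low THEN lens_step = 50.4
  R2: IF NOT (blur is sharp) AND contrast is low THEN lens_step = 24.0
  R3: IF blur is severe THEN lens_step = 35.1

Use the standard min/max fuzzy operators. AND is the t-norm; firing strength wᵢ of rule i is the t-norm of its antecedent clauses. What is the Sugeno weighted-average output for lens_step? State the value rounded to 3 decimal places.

34.564

R1 (z=50.4): sharp=0.39, low=0.70; AND[min(a, b)] → w = 0.39
R2 (z=24.0): ¬sharp=1−0.39=0.61, low=0.70; AND[min(a, b)] → w = 0.61
R3 (z=35.1): severe=0.50 → w = 0.50
Weighted average = (0.39·50.4 + 0.61·24.0 + 0.50·35.1) / (0.39 + 0.61 + 0.50)
  = 51.8460 / 1.5000 = 34.564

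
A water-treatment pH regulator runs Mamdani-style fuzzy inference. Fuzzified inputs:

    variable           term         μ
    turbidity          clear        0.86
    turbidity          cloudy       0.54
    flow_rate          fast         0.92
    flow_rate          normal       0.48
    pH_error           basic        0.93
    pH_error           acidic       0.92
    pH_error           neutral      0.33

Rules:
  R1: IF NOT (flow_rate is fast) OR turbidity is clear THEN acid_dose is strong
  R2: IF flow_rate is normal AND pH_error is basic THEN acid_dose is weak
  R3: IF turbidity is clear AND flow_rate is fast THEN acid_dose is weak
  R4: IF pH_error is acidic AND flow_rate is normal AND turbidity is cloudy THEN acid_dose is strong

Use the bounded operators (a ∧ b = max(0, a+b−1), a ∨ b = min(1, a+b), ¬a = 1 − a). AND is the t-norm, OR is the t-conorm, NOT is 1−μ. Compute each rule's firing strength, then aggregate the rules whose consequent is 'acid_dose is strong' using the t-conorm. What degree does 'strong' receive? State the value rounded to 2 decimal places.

R1: ¬fast=1−0.92=0.08, clear=0.86; OR[min(1, a+b)] → w = 0.94
R2: normal=0.48, basic=0.93; AND[max(0, a+b−1)] → w = 0.41
R3: clear=0.86, fast=0.92; AND[max(0, a+b−1)] → w = 0.78
R4: acidic=0.92, normal=0.48, cloudy=0.54; AND[max(0, a+b−1)] → w = 0.00
Rules with consequent 'strong': {R1, R4} → strengths 0.94, 0.00
Aggregate via t-conorm [min(1, a+b)]: 0.94

0.94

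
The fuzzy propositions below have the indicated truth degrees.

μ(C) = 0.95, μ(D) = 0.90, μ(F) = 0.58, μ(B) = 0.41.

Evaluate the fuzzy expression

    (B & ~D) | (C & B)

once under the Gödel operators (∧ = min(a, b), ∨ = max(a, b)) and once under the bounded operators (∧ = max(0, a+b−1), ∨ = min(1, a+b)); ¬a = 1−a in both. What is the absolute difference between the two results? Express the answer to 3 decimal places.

0.050

Under Gödel:
  ~D = 1 − 0.90 = 0.10
  B & ~D = min(a, b) on (0.41, 0.10) = 0.10
  C & B = min(a, b) on (0.95, 0.41) = 0.41
  (B & ~D) | (C & B) = max(a, b) on (0.10, 0.41) = 0.41
  → value = 0.4100
Under bounded:
  ~D = 1 − 0.90 = 0.10
  B & ~D = max(0, a+b−1) on (0.41, 0.10) = 0.00
  C & B = max(0, a+b−1) on (0.95, 0.41) = 0.36
  (B & ~D) | (C & B) = min(1, a+b) on (0.00, 0.36) = 0.36
  → value = 0.3600
|0.4100 − 0.3600| = 0.050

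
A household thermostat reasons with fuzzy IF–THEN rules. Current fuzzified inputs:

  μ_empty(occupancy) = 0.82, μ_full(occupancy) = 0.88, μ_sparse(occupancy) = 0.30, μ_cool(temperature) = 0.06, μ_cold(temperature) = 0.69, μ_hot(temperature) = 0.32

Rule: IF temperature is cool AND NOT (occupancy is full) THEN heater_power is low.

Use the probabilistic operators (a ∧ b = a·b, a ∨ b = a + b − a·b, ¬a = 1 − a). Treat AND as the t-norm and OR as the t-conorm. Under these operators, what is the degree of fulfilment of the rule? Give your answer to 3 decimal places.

0.007

firing strength: cool=0.06, ¬full=1−0.88=0.12; AND[a·b] → w = 0.0072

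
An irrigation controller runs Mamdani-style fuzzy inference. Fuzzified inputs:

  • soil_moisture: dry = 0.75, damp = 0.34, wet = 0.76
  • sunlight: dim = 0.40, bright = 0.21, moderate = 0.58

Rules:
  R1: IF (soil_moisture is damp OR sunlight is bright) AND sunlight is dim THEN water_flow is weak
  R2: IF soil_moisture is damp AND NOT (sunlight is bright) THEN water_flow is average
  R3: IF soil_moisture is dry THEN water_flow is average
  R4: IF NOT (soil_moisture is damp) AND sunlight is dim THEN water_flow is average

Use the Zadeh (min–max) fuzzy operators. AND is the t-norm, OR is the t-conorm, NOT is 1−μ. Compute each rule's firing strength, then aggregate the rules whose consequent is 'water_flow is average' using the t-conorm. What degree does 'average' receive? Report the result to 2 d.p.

R1: (damp=0.34 OR bright=0.21) = 0.34; AND[min(a, b)] with dim=0.40 → w = 0.34
R2: damp=0.34, ¬bright=1−0.21=0.79; AND[min(a, b)] → w = 0.34
R3: dry=0.75 → w = 0.75
R4: ¬damp=1−0.34=0.66, dim=0.40; AND[min(a, b)] → w = 0.40
Rules with consequent 'average': {R2, R3, R4} → strengths 0.34, 0.75, 0.40
Aggregate via t-conorm [max(a, b)]: 0.75

0.75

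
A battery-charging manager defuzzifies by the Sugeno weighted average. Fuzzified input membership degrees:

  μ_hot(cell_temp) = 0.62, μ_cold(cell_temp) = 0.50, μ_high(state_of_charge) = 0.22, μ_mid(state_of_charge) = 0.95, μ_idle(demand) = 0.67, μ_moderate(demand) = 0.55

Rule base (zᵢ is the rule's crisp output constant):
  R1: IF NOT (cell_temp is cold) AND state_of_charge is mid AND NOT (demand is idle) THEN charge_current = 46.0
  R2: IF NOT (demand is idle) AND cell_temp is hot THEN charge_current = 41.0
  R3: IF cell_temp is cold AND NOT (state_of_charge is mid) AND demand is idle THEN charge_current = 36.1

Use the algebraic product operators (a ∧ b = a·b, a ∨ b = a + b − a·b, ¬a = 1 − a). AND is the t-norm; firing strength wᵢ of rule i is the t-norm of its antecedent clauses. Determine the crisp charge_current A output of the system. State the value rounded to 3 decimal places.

R1 (z=46.0): ¬cold=1−0.50=0.50, mid=0.95, ¬idle=1−0.67=0.33; AND[a·b] → w = 0.1567
R2 (z=41.0): ¬idle=1−0.67=0.33, hot=0.62; AND[a·b] → w = 0.2046
R3 (z=36.1): cold=0.50, ¬mid=1−0.95=0.05, idle=0.67; AND[a·b] → w = 0.0168
Weighted average = (0.1567·46.0 + 0.2046·41.0 + 0.0168·36.1) / (0.1567 + 0.2046 + 0.0168)
  = 16.2038 / 0.3781 = 42.856

42.856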